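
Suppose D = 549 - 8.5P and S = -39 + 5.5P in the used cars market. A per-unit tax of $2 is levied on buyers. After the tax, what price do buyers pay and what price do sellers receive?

Pre-tax equilibrium: P* = 42, Q* = 192.
Tax on buyers shifts demand to D = 549 − 8.5(P + 2) = 532 - 8.5P.
532 - 8.5P = -39 + 5.5P gives seller price Ps = 571/14; buyers pay Pb = 571/14 + 2 = 599/14.
New quantity: Q = 549 − 8.5(599/14) = 5189/28.

Buyers pay 599/14, sellers receive 571/14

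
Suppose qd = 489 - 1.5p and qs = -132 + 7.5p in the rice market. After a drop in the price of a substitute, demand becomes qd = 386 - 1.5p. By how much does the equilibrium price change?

Δp = -103/9

Original equilibrium: p* = 69, q* = 385.5.
New equilibrium: 386 - 1.5p = -132 + 7.5p, so 518 = 9p and p' = 518/9; q' = 386 − 1.5(518/9) = 899/3.
Change in price: 518/9 − 69 = -103/9.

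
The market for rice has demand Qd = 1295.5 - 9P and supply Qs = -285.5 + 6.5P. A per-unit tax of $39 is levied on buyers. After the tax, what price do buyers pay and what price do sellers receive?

Buyers pay 3669/31, sellers receive 2460/31

Pre-tax equilibrium: P* = 102, Q* = 377.5.
Tax on buyers shifts demand to Qd = 1295.5 − 9(P + 39) = 944.5 - 9P.
944.5 - 9P = -285.5 + 6.5P gives seller price Ps = 2460/31; buyers pay Pb = 2460/31 + 39 = 3669/31.
New quantity: Q = 1295.5 − 9(3669/31) = 14279/62.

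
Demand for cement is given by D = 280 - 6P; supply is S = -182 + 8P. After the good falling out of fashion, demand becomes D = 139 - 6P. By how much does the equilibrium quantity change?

ΔQ = -564/7

Original equilibrium: P* = 33, Q* = 82.
New equilibrium: 139 - 6P = -182 + 8P, so 321 = 14P and P' = 321/14; Q' = 139 − 6(321/14) = 10/7.
Change in quantity: 10/7 − 82 = -564/7.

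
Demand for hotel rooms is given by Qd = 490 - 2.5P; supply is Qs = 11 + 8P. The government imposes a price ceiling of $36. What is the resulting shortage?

Shortage = 101

Equilibrium price would be P* = 958/21, so the ceiling at 36 binds.
At P = 36: Qd = 490 − 2.5(36) = 400, Qs = 11 + 8(36) = 299.
Shortage = 400 − 299 = 101.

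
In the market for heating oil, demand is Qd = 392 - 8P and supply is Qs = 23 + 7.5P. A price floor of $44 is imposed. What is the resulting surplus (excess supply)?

Equilibrium price would be P* = 738/31, so the floor at 44 binds.
At P = 44: Qd = 40, Qs = 353.
Surplus = 353 − 40 = 313.

Surplus = 313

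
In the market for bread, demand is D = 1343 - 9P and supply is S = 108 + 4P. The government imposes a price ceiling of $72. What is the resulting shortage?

Shortage = 299

Equilibrium price would be P* = 95, so the ceiling at 72 binds.
At P = 72: D = 1343 − 9(72) = 695, S = 108 + 4(72) = 396.
Shortage = 695 − 396 = 299.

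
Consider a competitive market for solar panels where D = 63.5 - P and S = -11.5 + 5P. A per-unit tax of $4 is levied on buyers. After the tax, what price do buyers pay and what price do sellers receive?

Buyers pay 95/6, sellers receive 71/6

Pre-tax equilibrium: P* = 12.5, Q* = 51.
Tax on buyers shifts demand to D = 63.5 − 1(P + 4) = 59.5 - P.
59.5 - P = -11.5 + 5P gives seller price Ps = 71/6; buyers pay Pb = 71/6 + 4 = 95/6.
New quantity: Q = 63.5 − 1(95/6) = 143/3.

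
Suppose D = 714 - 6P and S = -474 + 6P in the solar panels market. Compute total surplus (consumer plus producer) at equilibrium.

Total surplus = 2400

Equilibrium: 714 - 6P = -474 + 6P gives P* = 99, Q* = 120.
Demand choke price: P = 119; supply starts at P = 79.
CS = ½(119 − 99)(120) = 1200; PS = ½(99 − 79)(120) = 1200.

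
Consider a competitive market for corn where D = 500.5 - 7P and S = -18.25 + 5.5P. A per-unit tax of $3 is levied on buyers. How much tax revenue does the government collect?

Pre-tax equilibrium: P* = 41.5, Q* = 210.
Tax on buyers shifts demand to D = 500.5 − 7(P + 3) = 479.5 - 7P.
479.5 - 7P = -18.25 + 5.5P gives seller price Ps = 39.82; buyers pay Pb = 39.82 + 3 = 42.82.
New quantity: Q = 500.5 − 7(42.82) = 200.76.
Revenue = 3 × 200.76 = 602.28.

Tax revenue = 602.28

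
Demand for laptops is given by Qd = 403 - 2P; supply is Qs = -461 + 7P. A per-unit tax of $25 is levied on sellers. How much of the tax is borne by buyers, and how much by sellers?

Pre-tax equilibrium: P* = 96, Q* = 211.
Tax on sellers shifts supply to Qs = -461 + 7(P − 25) = -636 + 7P.
403 - 2P = -636 + 7P gives buyer price Pb = 1039/9; sellers receive Ps = 1039/9 − 25 = 814/9.
New quantity: Q = 403 − 2(1039/9) = 1549/9.
Buyer burden = 1039/9 − 96 = 175/9; seller burden = 96 − 814/9 = 50/9.

Buyers bear 175/9, sellers bear 50/9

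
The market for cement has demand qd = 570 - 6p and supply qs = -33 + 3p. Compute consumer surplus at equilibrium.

Equilibrium: 570 - 6p = -33 + 3p gives p* = 67, q* = 168.
Demand choke price (qd = 0): p = 95.
CS = ½(95 − 67)(168) = 2352.

Consumer surplus = 2352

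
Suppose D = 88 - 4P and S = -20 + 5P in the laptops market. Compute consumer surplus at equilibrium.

Consumer surplus = 200

Equilibrium: 88 - 4P = -20 + 5P gives P* = 12, Q* = 40.
Demand choke price (D = 0): P = 22.
CS = ½(22 − 12)(40) = 200.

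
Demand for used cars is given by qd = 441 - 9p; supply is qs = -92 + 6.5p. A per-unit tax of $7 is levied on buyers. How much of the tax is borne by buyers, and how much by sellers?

Buyers bear 91/31, sellers bear 126/31

Pre-tax equilibrium: p* = 1066/31, q* = 4077/31.
Tax on buyers shifts demand to qd = 441 − 9(p + 7) = 378 - 9p.
378 - 9p = -92 + 6.5p gives seller price ps = 940/31; buyers pay pb = 940/31 + 7 = 1157/31.
New quantity: q = 441 − 9(1157/31) = 3258/31.
Buyer burden = 1157/31 − 1066/31 = 91/31; seller burden = 1066/31 − 940/31 = 126/31.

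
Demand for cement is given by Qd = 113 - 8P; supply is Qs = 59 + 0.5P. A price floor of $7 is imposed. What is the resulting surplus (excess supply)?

Equilibrium price would be P* = 108/17, so the floor at 7 binds.
At P = 7: Qd = 57, Qs = 62.5.
Surplus = 62.5 − 57 = 5.5.

Surplus = 5.5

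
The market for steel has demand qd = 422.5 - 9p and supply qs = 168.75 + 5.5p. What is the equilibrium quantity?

Set qd = qs: 422.5 - 9p = 168.75 + 5.5p.
253.75 = 14.5p, so p* = 17.5.
q* = 422.5 − 9(17.5) = 265.

q* = 265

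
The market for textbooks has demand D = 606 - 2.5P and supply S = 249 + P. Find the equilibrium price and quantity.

P* = 102, Q* = 351

Set D = S: 606 - 2.5P = 249 + P.
357 = 3.5P, so P* = 102.
Q* = 606 − 2.5(102) = 351.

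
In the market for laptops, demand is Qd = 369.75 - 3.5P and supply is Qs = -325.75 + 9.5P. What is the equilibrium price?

Set Qd = Qs: 369.75 - 3.5P = -325.75 + 9.5P.
695.5 = 13P, so P* = 53.5.
Q* = 369.75 − 3.5(53.5) = 182.5.

P* = 53.5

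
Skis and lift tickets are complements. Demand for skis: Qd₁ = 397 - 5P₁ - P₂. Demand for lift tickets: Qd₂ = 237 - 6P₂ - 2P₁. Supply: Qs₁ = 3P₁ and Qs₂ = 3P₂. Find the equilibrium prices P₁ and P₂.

P₁ = 1668/35, P₂ = 551/35

Market 1: 397 - 5P₁ - P₂ = 3P₁ → 8P₁ + P₂ = 397.
Market 2: 9P₂ + 2P₁ = 237.
Eliminating P₂: 9×(1) − 1×(2) gives 70P₁ = 3336, so P₁ = 1668/35.
Back-substitute into (2): P₂ = (237 − 2×1668/35) / 9 = 551/35.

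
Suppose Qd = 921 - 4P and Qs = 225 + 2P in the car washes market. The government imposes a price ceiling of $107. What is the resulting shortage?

Shortage = 54

Equilibrium price would be P* = 116, so the ceiling at 107 binds.
At P = 107: Qd = 921 − 4(107) = 493, Qs = 225 + 2(107) = 439.
Shortage = 493 − 439 = 54.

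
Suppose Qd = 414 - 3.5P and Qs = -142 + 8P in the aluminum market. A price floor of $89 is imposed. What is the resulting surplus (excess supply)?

Surplus = 467.5

Equilibrium price would be P* = 1112/23, so the floor at 89 binds.
At P = 89: Qd = 102.5, Qs = 570.
Surplus = 570 − 102.5 = 467.5.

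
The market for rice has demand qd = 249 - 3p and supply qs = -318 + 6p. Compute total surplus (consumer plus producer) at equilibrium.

Total surplus = 900

Equilibrium: 249 - 3p = -318 + 6p gives p* = 63, q* = 60.
Demand choke price: p = 83; supply starts at p = 53.
CS = ½(83 − 63)(60) = 600; PS = ½(63 − 53)(60) = 300.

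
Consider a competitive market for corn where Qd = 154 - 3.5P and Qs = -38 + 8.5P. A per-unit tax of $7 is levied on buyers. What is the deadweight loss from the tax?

Deadweight loss = 5831/96

Pre-tax equilibrium: P* = 16, Q* = 98.
Tax on buyers shifts demand to Qd = 154 − 3.5(P + 7) = 129.5 - 3.5P.
129.5 - 3.5P = -38 + 8.5P gives seller price Ps = 335/24; buyers pay Pb = 335/24 + 7 = 503/24.
New quantity: Q = 154 − 3.5(503/24) = 3871/48.
DWL = ½ × 7 × (98 − 3871/48) = 5831/96.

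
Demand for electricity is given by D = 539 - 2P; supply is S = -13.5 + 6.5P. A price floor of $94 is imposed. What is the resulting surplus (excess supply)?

Surplus = 246.5

Equilibrium price would be P* = 65, so the floor at 94 binds.
At P = 94: D = 351, S = 597.5.
Surplus = 597.5 − 351 = 246.5.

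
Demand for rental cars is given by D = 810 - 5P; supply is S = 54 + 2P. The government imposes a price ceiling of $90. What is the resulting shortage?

Shortage = 126

Equilibrium price would be P* = 108, so the ceiling at 90 binds.
At P = 90: D = 810 − 5(90) = 360, S = 54 + 2(90) = 234.
Shortage = 360 − 234 = 126.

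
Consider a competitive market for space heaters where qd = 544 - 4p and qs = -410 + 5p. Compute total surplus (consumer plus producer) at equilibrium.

Total surplus = 3240

Equilibrium: 544 - 4p = -410 + 5p gives p* = 106, q* = 120.
Demand choke price: p = 136; supply starts at p = 82.
CS = ½(136 − 106)(120) = 1800; PS = ½(106 − 82)(120) = 1440.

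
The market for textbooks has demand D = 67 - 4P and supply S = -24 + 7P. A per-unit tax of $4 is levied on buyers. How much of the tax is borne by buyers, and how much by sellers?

Pre-tax equilibrium: P* = 91/11, Q* = 373/11.
Tax on buyers shifts demand to D = 67 − 4(P + 4) = 51 - 4P.
51 - 4P = -24 + 7P gives seller price Ps = 75/11; buyers pay Pb = 75/11 + 4 = 119/11.
New quantity: Q = 67 − 4(119/11) = 261/11.
Buyer burden = 119/11 − 91/11 = 28/11; seller burden = 91/11 − 75/11 = 16/11.

Buyers bear 28/11, sellers bear 16/11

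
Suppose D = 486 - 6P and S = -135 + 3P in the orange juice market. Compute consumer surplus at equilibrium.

Consumer surplus = 432

Equilibrium: 486 - 6P = -135 + 3P gives P* = 69, Q* = 72.
Demand choke price (D = 0): P = 81.
CS = ½(81 − 69)(72) = 432.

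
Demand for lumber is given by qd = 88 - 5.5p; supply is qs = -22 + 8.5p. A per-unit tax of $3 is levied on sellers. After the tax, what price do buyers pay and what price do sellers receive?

Pre-tax equilibrium: p* = 55/7, q* = 627/14.
Tax on sellers shifts supply to qs = -22 + 8.5(p − 3) = -47.5 + 8.5p.
88 - 5.5p = -47.5 + 8.5p gives buyer price pb = 271/28; sellers receive ps = 271/28 − 3 = 187/28.
New quantity: q = 88 − 5.5(271/28) = 1947/56.

Buyers pay 271/28, sellers receive 187/28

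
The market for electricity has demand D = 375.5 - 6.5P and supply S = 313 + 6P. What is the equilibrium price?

Set D = S: 375.5 - 6.5P = 313 + 6P.
62.5 = 12.5P, so P* = 5.
Q* = 375.5 − 6.5(5) = 343.

P* = 5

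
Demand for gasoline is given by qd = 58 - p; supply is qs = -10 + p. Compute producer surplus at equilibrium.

Equilibrium: 58 - p = -10 + p gives p* = 34, q* = 24.
Supply starts at p = 10 (where qs = 0).
PS = ½(34 − 10)(24) = 288.

Producer surplus = 288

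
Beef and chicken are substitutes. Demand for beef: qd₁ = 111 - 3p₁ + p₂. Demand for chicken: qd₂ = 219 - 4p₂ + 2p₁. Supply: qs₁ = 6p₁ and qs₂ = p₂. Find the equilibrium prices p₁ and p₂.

Market 1: 111 - 3p₁ + p₂ = 6p₁ → 9p₁ - p₂ = 111.
Market 2: 5p₂ - 2p₁ = 219.
Eliminating p₂: 5×(1) + 1×(2) gives 43p₁ = 774, so p₁ = 18.
Back-substitute into (2): p₂ = (219 + 2×18) / 5 = 51.

p₁ = 18, p₂ = 51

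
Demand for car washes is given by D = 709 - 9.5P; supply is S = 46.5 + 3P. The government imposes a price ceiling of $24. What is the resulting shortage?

Shortage = 362.5

Equilibrium price would be P* = 53, so the ceiling at 24 binds.
At P = 24: D = 709 − 9.5(24) = 481, S = 46.5 + 3(24) = 118.5.
Shortage = 481 − 118.5 = 362.5.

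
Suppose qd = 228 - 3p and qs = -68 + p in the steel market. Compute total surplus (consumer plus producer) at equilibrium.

Total surplus = 24

Equilibrium: 228 - 3p = -68 + p gives p* = 74, q* = 6.
Demand choke price: p = 76; supply starts at p = 68.
CS = ½(76 − 74)(6) = 6; PS = ½(74 − 68)(6) = 18.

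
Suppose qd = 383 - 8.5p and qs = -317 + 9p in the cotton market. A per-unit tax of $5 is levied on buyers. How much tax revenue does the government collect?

Pre-tax equilibrium: p* = 40, q* = 43.
Tax on buyers shifts demand to qd = 383 − 8.5(p + 5) = 340.5 - 8.5p.
340.5 - 8.5p = -317 + 9p gives seller price ps = 263/7; buyers pay pb = 263/7 + 5 = 298/7.
New quantity: q = 383 − 8.5(298/7) = 148/7.
Revenue = 5 × 148/7 = 740/7.

Tax revenue = 740/7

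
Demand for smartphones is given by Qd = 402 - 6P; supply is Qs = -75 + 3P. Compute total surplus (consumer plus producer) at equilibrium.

Equilibrium: 402 - 6P = -75 + 3P gives P* = 53, Q* = 84.
Demand choke price: P = 67; supply starts at P = 25.
CS = ½(67 − 53)(84) = 588; PS = ½(53 − 25)(84) = 1176.

Total surplus = 1764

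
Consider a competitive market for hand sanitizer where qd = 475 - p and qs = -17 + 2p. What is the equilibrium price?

p* = 164

Set qd = qs: 475 - p = -17 + 2p.
492 = 3p, so p* = 164.
q* = 475 − 1(164) = 311.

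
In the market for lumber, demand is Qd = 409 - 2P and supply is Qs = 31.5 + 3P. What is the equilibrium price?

P* = 75.5

Set Qd = Qs: 409 - 2P = 31.5 + 3P.
377.5 = 5P, so P* = 75.5.
Q* = 409 − 2(75.5) = 258.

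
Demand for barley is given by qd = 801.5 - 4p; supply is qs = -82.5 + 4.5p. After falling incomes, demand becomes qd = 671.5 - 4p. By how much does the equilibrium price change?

Original equilibrium: p* = 104, q* = 385.5.
New equilibrium: 671.5 - 4p = -82.5 + 4.5p, so 754 = 8.5p and p' = 1508/17; q' = 671.5 − 4(1508/17) = 10767/34.
Change in price: 1508/17 − 104 = -260/17.

Δp = -260/17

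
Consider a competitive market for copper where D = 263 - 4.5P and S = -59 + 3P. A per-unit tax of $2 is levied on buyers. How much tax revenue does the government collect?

Pre-tax equilibrium: P* = 644/15, Q* = 69.8.
Tax on buyers shifts demand to D = 263 − 4.5(P + 2) = 254 - 4.5P.
254 - 4.5P = -59 + 3P gives seller price Ps = 626/15; buyers pay Pb = 626/15 + 2 = 656/15.
New quantity: Q = 263 − 4.5(656/15) = 66.2.
Revenue = 2 × 66.2 = 132.4.

Tax revenue = 132.4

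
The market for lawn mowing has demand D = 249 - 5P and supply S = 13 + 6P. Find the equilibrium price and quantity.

Set D = S: 249 - 5P = 13 + 6P.
236 = 11P, so P* = 236/11.
Q* = 249 − 5(236/11) = 1559/11.

P* = 236/11, Q* = 1559/11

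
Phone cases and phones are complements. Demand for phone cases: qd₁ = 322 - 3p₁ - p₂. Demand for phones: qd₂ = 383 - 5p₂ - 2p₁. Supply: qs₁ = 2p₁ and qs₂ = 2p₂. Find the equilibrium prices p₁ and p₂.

p₁ = 1871/33, p₂ = 1271/33

Market 1: 322 - 3p₁ - p₂ = 2p₁ → 5p₁ + p₂ = 322.
Market 2: 7p₂ + 2p₁ = 383.
Eliminating p₂: 7×(1) − 1×(2) gives 33p₁ = 1871, so p₁ = 1871/33.
Back-substitute into (2): p₂ = (383 − 2×1871/33) / 7 = 1271/33.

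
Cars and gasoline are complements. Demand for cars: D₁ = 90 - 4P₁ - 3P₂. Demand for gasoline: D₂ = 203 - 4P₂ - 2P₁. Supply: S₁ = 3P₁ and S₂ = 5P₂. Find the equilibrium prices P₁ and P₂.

Market 1: 90 - 4P₁ - 3P₂ = 3P₁ → 7P₁ + 3P₂ = 90.
Market 2: 9P₂ + 2P₁ = 203.
Eliminating P₂: 9×(1) − 3×(2) gives 57P₁ = 201, so P₁ = 67/19.
Back-substitute into (2): P₂ = (203 − 2×67/19) / 9 = 1241/57.

P₁ = 67/19, P₂ = 1241/57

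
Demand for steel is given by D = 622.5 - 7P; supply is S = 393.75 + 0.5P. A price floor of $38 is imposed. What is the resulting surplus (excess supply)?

Surplus = 56.25

Equilibrium price would be P* = 30.5, so the floor at 38 binds.
At P = 38: D = 356.5, S = 412.75.
Surplus = 412.75 − 356.5 = 56.25.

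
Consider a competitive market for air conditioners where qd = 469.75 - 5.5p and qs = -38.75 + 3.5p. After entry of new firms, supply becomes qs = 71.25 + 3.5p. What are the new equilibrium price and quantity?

Original equilibrium: p* = 56.5, q* = 159.
New equilibrium: 469.75 - 5.5p = 71.25 + 3.5p, so 398.5 = 9p and p' = 797/18; q' = 469.75 − 5.5(797/18) = 2036/9.

p' = 797/18, q' = 2036/9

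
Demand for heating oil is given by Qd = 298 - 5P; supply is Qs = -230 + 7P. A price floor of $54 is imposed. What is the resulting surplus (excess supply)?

Equilibrium price would be P* = 44, so the floor at 54 binds.
At P = 54: Qd = 28, Qs = 148.
Surplus = 148 − 28 = 120.

Surplus = 120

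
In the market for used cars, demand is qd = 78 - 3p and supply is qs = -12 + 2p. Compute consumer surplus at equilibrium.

Consumer surplus = 96

Equilibrium: 78 - 3p = -12 + 2p gives p* = 18, q* = 24.
Demand choke price (qd = 0): p = 26.
CS = ½(26 − 18)(24) = 96.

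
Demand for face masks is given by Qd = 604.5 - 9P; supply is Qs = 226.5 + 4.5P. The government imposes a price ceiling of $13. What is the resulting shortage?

Shortage = 202.5

Equilibrium price would be P* = 28, so the ceiling at 13 binds.
At P = 13: Qd = 604.5 − 9(13) = 487.5, Qs = 226.5 + 4.5(13) = 285.
Shortage = 487.5 − 285 = 202.5.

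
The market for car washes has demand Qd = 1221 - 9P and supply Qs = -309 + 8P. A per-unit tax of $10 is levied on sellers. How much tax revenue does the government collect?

Pre-tax equilibrium: P* = 90, Q* = 411.
Tax on sellers shifts supply to Qs = -309 + 8(P − 10) = -389 + 8P.
1221 - 9P = -389 + 8P gives buyer price Pb = 1610/17; sellers receive Ps = 1610/17 − 10 = 1440/17.
New quantity: Q = 1221 − 9(1610/17) = 6267/17.
Revenue = 10 × 6267/17 = 62670/17.

Tax revenue = 62670/17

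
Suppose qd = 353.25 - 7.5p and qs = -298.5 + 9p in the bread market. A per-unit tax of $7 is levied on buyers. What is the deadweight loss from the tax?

Pre-tax equilibrium: p* = 39.5, q* = 57.
Tax on buyers shifts demand to qd = 353.25 − 7.5(p + 7) = 300.75 - 7.5p.
300.75 - 7.5p = -298.5 + 9p gives seller price ps = 799/22; buyers pay pb = 799/22 + 7 = 953/22.
New quantity: q = 353.25 − 7.5(953/22) = 312/11.
DWL = ½ × 7 × (57 − 312/11) = 2205/22.

Deadweight loss = 2205/22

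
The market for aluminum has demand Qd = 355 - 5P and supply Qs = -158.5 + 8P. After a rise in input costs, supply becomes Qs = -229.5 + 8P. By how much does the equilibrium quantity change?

ΔQ = -355/13

Original equilibrium: P* = 39.5, Q* = 157.5.
New equilibrium: 355 - 5P = -229.5 + 8P, so 584.5 = 13P and P' = 1169/26; Q' = 355 − 5(1169/26) = 3385/26.
Change in quantity: 3385/26 − 157.5 = -355/13.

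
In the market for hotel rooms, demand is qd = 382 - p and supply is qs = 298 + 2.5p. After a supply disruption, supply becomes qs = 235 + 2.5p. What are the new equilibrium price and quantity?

p' = 42, q' = 340

Original equilibrium: p* = 24, q* = 358.
New equilibrium: 382 - p = 235 + 2.5p, so 147 = 3.5p and p' = 42; q' = 382 − 1(42) = 340.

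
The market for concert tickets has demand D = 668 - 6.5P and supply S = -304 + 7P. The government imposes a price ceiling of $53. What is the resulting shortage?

Equilibrium price would be P* = 72, so the ceiling at 53 binds.
At P = 53: D = 668 − 6.5(53) = 323.5, S = -304 + 7(53) = 67.
Shortage = 323.5 − 67 = 256.5.

Shortage = 256.5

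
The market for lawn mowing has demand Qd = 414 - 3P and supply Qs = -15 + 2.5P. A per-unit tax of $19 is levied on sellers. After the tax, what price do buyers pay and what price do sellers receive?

Pre-tax equilibrium: P* = 78, Q* = 180.
Tax on sellers shifts supply to Qs = -15 + 2.5(P − 19) = -62.5 + 2.5P.
414 - 3P = -62.5 + 2.5P gives buyer price Pb = 953/11; sellers receive Ps = 953/11 − 19 = 744/11.
New quantity: Q = 414 − 3(953/11) = 1695/11.

Buyers pay 953/11, sellers receive 744/11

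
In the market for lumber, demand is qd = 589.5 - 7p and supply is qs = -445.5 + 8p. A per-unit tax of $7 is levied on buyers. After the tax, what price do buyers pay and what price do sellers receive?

Buyers pay 1091/15, sellers receive 986/15

Pre-tax equilibrium: p* = 69, q* = 106.5.
Tax on buyers shifts demand to qd = 589.5 − 7(p + 7) = 540.5 - 7p.
540.5 - 7p = -445.5 + 8p gives seller price ps = 986/15; buyers pay pb = 986/15 + 7 = 1091/15.
New quantity: q = 589.5 − 7(1091/15) = 2411/30.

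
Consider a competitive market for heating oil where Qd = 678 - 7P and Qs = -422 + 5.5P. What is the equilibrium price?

Set Qd = Qs: 678 - 7P = -422 + 5.5P.
1100 = 12.5P, so P* = 88.
Q* = 678 − 7(88) = 62.

P* = 88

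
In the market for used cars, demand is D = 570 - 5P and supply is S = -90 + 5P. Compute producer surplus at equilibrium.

Equilibrium: 570 - 5P = -90 + 5P gives P* = 66, Q* = 240.
Supply starts at P = 18 (where S = 0).
PS = ½(66 − 18)(240) = 5760.

Producer surplus = 5760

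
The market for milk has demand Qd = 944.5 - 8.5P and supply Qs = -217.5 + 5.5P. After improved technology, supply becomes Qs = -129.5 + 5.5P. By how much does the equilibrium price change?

ΔP = -44/7

Original equilibrium: P* = 83, Q* = 239.
New equilibrium: 944.5 - 8.5P = -129.5 + 5.5P, so 1074 = 14P and P' = 537/7; Q' = 944.5 − 8.5(537/7) = 2047/7.
Change in price: 537/7 − 83 = -44/7.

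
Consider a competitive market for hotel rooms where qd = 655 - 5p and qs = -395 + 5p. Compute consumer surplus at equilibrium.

Consumer surplus = 1690

Equilibrium: 655 - 5p = -395 + 5p gives p* = 105, q* = 130.
Demand choke price (qd = 0): p = 131.
CS = ½(131 − 105)(130) = 1690.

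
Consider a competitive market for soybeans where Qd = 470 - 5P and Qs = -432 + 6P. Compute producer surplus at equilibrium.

Producer surplus = 300

Equilibrium: 470 - 5P = -432 + 6P gives P* = 82, Q* = 60.
Supply starts at P = 72 (where Qs = 0).
PS = ½(82 − 72)(60) = 300.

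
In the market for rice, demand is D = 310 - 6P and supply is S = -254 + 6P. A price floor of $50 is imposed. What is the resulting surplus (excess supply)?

Equilibrium price would be P* = 47, so the floor at 50 binds.
At P = 50: D = 10, S = 46.
Surplus = 46 − 10 = 36.

Surplus = 36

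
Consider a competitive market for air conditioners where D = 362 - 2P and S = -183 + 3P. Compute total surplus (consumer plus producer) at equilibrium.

Equilibrium: 362 - 2P = -183 + 3P gives P* = 109, Q* = 144.
Demand choke price: P = 181; supply starts at P = 61.
CS = ½(181 − 109)(144) = 5184; PS = ½(109 − 61)(144) = 3456.

Total surplus = 8640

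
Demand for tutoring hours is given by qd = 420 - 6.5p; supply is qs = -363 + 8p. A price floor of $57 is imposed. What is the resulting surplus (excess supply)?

Surplus = 43.5

Equilibrium price would be p* = 54, so the floor at 57 binds.
At p = 57: qd = 49.5, qs = 93.
Surplus = 93 − 49.5 = 43.5.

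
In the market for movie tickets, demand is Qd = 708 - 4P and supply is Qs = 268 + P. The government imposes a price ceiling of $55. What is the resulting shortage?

Shortage = 165

Equilibrium price would be P* = 88, so the ceiling at 55 binds.
At P = 55: Qd = 708 − 4(55) = 488, Qs = 268 + 1(55) = 323.
Shortage = 488 − 323 = 165.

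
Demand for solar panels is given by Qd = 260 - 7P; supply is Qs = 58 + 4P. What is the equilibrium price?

Set Qd = Qs: 260 - 7P = 58 + 4P.
202 = 11P, so P* = 202/11.
Q* = 260 − 7(202/11) = 1446/11.

P* = 202/11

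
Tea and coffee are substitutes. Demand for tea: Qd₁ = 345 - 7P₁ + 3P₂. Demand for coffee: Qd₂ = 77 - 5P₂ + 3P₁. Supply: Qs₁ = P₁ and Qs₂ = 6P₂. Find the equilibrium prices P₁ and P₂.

Market 1: 345 - 7P₁ + 3P₂ = P₁ → 8P₁ - 3P₂ = 345.
Market 2: 11P₂ - 3P₁ = 77.
Eliminating P₂: 11×(1) + 3×(2) gives 79P₁ = 4026, so P₁ = 4026/79.
Back-substitute into (2): P₂ = (77 + 3×4026/79) / 11 = 1651/79.

P₁ = 4026/79, P₂ = 1651/79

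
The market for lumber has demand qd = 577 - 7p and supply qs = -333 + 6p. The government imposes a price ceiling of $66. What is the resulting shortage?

Equilibrium price would be p* = 70, so the ceiling at 66 binds.
At p = 66: qd = 577 − 7(66) = 115, qs = -333 + 6(66) = 63.
Shortage = 115 − 63 = 52.

Shortage = 52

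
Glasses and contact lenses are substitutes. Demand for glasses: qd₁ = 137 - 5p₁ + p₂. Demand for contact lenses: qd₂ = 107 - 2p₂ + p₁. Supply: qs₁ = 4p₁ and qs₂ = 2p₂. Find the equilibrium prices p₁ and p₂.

p₁ = 131/7, p₂ = 220/7

Market 1: 137 - 5p₁ + p₂ = 4p₁ → 9p₁ - p₂ = 137.
Market 2: 4p₂ - p₁ = 107.
Eliminating p₂: 4×(1) + 1×(2) gives 35p₁ = 655, so p₁ = 131/7.
Back-substitute into (2): p₂ = (107 + 1×131/7) / 4 = 220/7.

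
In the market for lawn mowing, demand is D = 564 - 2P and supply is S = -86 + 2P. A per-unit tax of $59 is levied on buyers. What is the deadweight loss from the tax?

Pre-tax equilibrium: P* = 162.5, Q* = 239.
Tax on buyers shifts demand to D = 564 − 2(P + 59) = 446 - 2P.
446 - 2P = -86 + 2P gives seller price Ps = 133; buyers pay Pb = 133 + 59 = 192.
New quantity: Q = 564 − 2(192) = 180.
DWL = ½ × 59 × (239 − 180) = 1740.5.

Deadweight loss = 1740.5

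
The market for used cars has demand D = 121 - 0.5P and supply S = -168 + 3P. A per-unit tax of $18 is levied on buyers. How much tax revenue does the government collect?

Pre-tax equilibrium: P* = 578/7, Q* = 558/7.
Tax on buyers shifts demand to D = 121 − 0.5(P + 18) = 112 - 0.5P.
112 - 0.5P = -168 + 3P gives seller price Ps = 80; buyers pay Pb = 80 + 18 = 98.
New quantity: Q = 121 − 0.5(98) = 72.
Revenue = 18 × 72 = 1296.

Tax revenue = 1296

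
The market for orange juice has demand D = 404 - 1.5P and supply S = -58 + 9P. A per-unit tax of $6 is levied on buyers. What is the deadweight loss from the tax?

Pre-tax equilibrium: P* = 44, Q* = 338.
Tax on buyers shifts demand to D = 404 − 1.5(P + 6) = 395 - 1.5P.
395 - 1.5P = -58 + 9P gives seller price Ps = 302/7; buyers pay Pb = 302/7 + 6 = 344/7.
New quantity: Q = 404 − 1.5(344/7) = 2312/7.
DWL = ½ × 6 × (338 − 2312/7) = 162/7.

Deadweight loss = 162/7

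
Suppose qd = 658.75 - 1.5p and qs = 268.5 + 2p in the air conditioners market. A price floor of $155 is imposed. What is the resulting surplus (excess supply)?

Equilibrium price would be p* = 111.5, so the floor at 155 binds.
At p = 155: qd = 426.25, qs = 578.5.
Surplus = 578.5 − 426.25 = 152.25.

Surplus = 152.25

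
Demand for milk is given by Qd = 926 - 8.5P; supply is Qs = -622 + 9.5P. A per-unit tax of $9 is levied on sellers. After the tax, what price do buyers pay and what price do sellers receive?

Buyers pay $90.75, sellers receive $81.75

Pre-tax equilibrium: P* = 86, Q* = 195.
Tax on sellers shifts supply to Qs = -622 + 9.5(P − 9) = -707.5 + 9.5P.
926 - 8.5P = -707.5 + 9.5P gives buyer price Pb = 90.75; sellers receive Ps = 90.75 − 9 = 81.75.
New quantity: Q = 926 − 8.5(90.75) = 154.625.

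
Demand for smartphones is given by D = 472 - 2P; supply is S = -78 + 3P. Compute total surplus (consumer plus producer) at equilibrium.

Total surplus = 26460

Equilibrium: 472 - 2P = -78 + 3P gives P* = 110, Q* = 252.
Demand choke price: P = 236; supply starts at P = 26.
CS = ½(236 − 110)(252) = 15876; PS = ½(110 − 26)(252) = 10584.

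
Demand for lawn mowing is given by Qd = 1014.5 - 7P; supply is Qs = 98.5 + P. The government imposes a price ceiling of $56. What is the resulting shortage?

Shortage = 468

Equilibrium price would be P* = 114.5, so the ceiling at 56 binds.
At P = 56: Qd = 1014.5 − 7(56) = 622.5, Qs = 98.5 + 1(56) = 154.5.
Shortage = 622.5 − 154.5 = 468.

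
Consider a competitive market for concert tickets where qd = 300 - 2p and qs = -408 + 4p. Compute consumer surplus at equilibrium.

Equilibrium: 300 - 2p = -408 + 4p gives p* = 118, q* = 64.
Demand choke price (qd = 0): p = 150.
CS = ½(150 − 118)(64) = 1024.

Consumer surplus = 1024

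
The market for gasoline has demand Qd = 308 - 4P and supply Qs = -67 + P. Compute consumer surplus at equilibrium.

Consumer surplus = 8

Equilibrium: 308 - 4P = -67 + P gives P* = 75, Q* = 8.
Demand choke price (Qd = 0): P = 77.
CS = ½(77 − 75)(8) = 8.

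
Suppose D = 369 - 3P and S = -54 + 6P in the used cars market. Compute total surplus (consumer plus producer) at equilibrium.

Equilibrium: 369 - 3P = -54 + 6P gives P* = 47, Q* = 228.
Demand choke price: P = 123; supply starts at P = 9.
CS = ½(123 − 47)(228) = 8664; PS = ½(47 − 9)(228) = 4332.

Total surplus = 12996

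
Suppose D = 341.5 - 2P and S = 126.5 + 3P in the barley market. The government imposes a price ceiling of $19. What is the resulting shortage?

Equilibrium price would be P* = 43, so the ceiling at 19 binds.
At P = 19: D = 341.5 − 2(19) = 303.5, S = 126.5 + 3(19) = 183.5.
Shortage = 303.5 − 183.5 = 120.

Shortage = 120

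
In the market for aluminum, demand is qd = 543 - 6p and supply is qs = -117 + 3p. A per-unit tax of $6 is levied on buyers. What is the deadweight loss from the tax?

Deadweight loss = 36

Pre-tax equilibrium: p* = 220/3, q* = 103.
Tax on buyers shifts demand to qd = 543 − 6(p + 6) = 507 - 6p.
507 - 6p = -117 + 3p gives seller price ps = 208/3; buyers pay pb = 208/3 + 6 = 226/3.
New quantity: q = 543 − 6(226/3) = 91.
DWL = ½ × 6 × (103 − 91) = 36.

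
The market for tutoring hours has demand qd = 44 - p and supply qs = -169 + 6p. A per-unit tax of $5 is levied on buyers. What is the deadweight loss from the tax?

Pre-tax equilibrium: p* = 213/7, q* = 95/7.
Tax on buyers shifts demand to qd = 44 − 1(p + 5) = 39 - p.
39 - p = -169 + 6p gives seller price ps = 208/7; buyers pay pb = 208/7 + 5 = 243/7.
New quantity: q = 44 − 1(243/7) = 65/7.
DWL = ½ × 5 × (95/7 − 65/7) = 75/7.

Deadweight loss = 75/7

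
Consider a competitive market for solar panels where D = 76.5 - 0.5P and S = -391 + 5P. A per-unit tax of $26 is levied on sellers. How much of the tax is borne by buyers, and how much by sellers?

Buyers bear 260/11, sellers bear 26/11

Pre-tax equilibrium: P* = 85, Q* = 34.
Tax on sellers shifts supply to S = -391 + 5(P − 26) = -521 + 5P.
76.5 - 0.5P = -521 + 5P gives buyer price Pb = 1195/11; sellers receive Ps = 1195/11 − 26 = 909/11.
New quantity: Q = 76.5 − 0.5(1195/11) = 244/11.
Buyer burden = 1195/11 − 85 = 260/11; seller burden = 85 − 909/11 = 26/11.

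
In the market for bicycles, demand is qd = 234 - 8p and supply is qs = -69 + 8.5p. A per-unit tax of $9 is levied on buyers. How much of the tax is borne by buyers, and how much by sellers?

Pre-tax equilibrium: p* = 202/11, q* = 958/11.
Tax on buyers shifts demand to qd = 234 − 8(p + 9) = 162 - 8p.
162 - 8p = -69 + 8.5p gives seller price ps = 14; buyers pay pb = 14 + 9 = 23.
New quantity: q = 234 − 8(23) = 50.
Buyer burden = 23 − 202/11 = 51/11; seller burden = 202/11 − 14 = 48/11.

Buyers bear 51/11, sellers bear 48/11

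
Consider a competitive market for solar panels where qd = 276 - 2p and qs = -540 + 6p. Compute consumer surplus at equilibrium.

Consumer surplus = 1296

Equilibrium: 276 - 2p = -540 + 6p gives p* = 102, q* = 72.
Demand choke price (qd = 0): p = 138.
CS = ½(138 − 102)(72) = 1296.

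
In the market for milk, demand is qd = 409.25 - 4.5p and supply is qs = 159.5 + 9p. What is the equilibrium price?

p* = 18.5

Set qd = qs: 409.25 - 4.5p = 159.5 + 9p.
249.75 = 13.5p, so p* = 18.5.
q* = 409.25 − 4.5(18.5) = 326.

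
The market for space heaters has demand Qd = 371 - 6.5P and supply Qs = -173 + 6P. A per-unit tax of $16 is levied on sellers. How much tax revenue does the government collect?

Pre-tax equilibrium: P* = 43.52, Q* = 88.12.
Tax on sellers shifts supply to Qs = -173 + 6(P − 16) = -269 + 6P.
371 - 6.5P = -269 + 6P gives buyer price Pb = 51.2; sellers receive Ps = 51.2 − 16 = 35.2.
New quantity: Q = 371 − 6.5(51.2) = 38.2.
Revenue = 16 × 38.2 = 611.2.

Tax revenue = 611.2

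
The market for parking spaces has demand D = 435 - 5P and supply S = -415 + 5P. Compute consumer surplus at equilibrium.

Consumer surplus = 10

Equilibrium: 435 - 5P = -415 + 5P gives P* = 85, Q* = 10.
Demand choke price (D = 0): P = 87.
CS = ½(87 − 85)(10) = 10.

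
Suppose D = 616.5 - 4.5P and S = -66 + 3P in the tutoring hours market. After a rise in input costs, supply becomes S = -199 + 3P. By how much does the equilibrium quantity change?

ΔQ = -79.8

Original equilibrium: P* = 91, Q* = 207.
New equilibrium: 616.5 - 4.5P = -199 + 3P, so 815.5 = 7.5P and P' = 1631/15; Q' = 616.5 − 4.5(1631/15) = 127.2.
Change in quantity: 127.2 − 207 = -79.8.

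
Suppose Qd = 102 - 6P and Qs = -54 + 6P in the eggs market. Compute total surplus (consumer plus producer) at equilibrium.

Equilibrium: 102 - 6P = -54 + 6P gives P* = 13, Q* = 24.
Demand choke price: P = 17; supply starts at P = 9.
CS = ½(17 − 13)(24) = 48; PS = ½(13 − 9)(24) = 48.

Total surplus = 96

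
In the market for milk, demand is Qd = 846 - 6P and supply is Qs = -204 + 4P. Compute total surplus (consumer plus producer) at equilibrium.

Total surplus = 9720

Equilibrium: 846 - 6P = -204 + 4P gives P* = 105, Q* = 216.
Demand choke price: P = 141; supply starts at P = 51.
CS = ½(141 − 105)(216) = 3888; PS = ½(105 − 51)(216) = 5832.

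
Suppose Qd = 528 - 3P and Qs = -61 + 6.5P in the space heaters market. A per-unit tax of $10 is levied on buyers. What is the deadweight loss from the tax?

Pre-tax equilibrium: P* = 62, Q* = 342.
Tax on buyers shifts demand to Qd = 528 − 3(P + 10) = 498 - 3P.
498 - 3P = -61 + 6.5P gives seller price Ps = 1118/19; buyers pay Pb = 1118/19 + 10 = 1308/19.
New quantity: Q = 528 − 3(1308/19) = 6108/19.
DWL = ½ × 10 × (342 − 6108/19) = 1950/19.

Deadweight loss = 1950/19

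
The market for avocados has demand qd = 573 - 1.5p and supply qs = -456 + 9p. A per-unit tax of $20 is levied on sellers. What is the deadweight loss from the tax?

Deadweight loss = 1800/7

Pre-tax equilibrium: p* = 98, q* = 426.
Tax on sellers shifts supply to qs = -456 + 9(p − 20) = -636 + 9p.
573 - 1.5p = -636 + 9p gives buyer price pb = 806/7; sellers receive ps = 806/7 − 20 = 666/7.
New quantity: q = 573 − 1.5(806/7) = 2802/7.
DWL = ½ × 20 × (426 − 2802/7) = 1800/7.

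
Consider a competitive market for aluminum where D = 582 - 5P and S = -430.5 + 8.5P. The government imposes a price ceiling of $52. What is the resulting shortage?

Equilibrium price would be P* = 75, so the ceiling at 52 binds.
At P = 52: D = 582 − 5(52) = 322, S = -430.5 + 8.5(52) = 11.5.
Shortage = 322 − 11.5 = 310.5.

Shortage = 310.5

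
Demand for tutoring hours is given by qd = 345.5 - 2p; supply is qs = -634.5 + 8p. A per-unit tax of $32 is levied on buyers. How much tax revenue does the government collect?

Tax revenue = 3145.6

Pre-tax equilibrium: p* = 98, q* = 149.5.
Tax on buyers shifts demand to qd = 345.5 − 2(p + 32) = 281.5 - 2p.
281.5 - 2p = -634.5 + 8p gives seller price ps = 91.6; buyers pay pb = 91.6 + 32 = 123.6.
New quantity: q = 345.5 − 2(123.6) = 98.3.
Revenue = 32 × 98.3 = 3145.6.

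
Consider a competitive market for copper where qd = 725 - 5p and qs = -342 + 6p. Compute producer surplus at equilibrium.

Producer surplus = 4800

Equilibrium: 725 - 5p = -342 + 6p gives p* = 97, q* = 240.
Supply starts at p = 57 (where qs = 0).
PS = ½(97 − 57)(240) = 4800.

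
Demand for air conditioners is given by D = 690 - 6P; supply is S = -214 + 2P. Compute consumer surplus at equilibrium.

Equilibrium: 690 - 6P = -214 + 2P gives P* = 113, Q* = 12.
Demand choke price (D = 0): P = 115.
CS = ½(115 − 113)(12) = 12.

Consumer surplus = 12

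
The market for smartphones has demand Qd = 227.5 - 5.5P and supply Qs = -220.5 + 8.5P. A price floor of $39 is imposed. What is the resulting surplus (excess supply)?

Equilibrium price would be P* = 32, so the floor at 39 binds.
At P = 39: Qd = 13, Qs = 111.
Surplus = 111 − 13 = 98.

Surplus = 98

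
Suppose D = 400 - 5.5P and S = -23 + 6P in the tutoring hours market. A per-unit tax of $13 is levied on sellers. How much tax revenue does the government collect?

Pre-tax equilibrium: P* = 846/23, Q* = 4547/23.
Tax on sellers shifts supply to S = -23 + 6(P − 13) = -101 + 6P.
400 - 5.5P = -101 + 6P gives buyer price Pb = 1002/23; sellers receive Ps = 1002/23 − 13 = 703/23.
New quantity: Q = 400 − 5.5(1002/23) = 3689/23.
Revenue = 13 × 3689/23 = 47957/23.

Tax revenue = 47957/23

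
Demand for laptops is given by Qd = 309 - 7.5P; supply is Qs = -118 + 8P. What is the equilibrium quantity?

Q* = 3174/31

Set Qd = Qs: 309 - 7.5P = -118 + 8P.
427 = 15.5P, so P* = 854/31.
Q* = 309 − 7.5(854/31) = 3174/31.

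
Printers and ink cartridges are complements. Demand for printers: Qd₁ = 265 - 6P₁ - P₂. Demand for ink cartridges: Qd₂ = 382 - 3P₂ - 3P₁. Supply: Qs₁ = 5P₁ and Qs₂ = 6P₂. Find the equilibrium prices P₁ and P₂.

P₁ = 2003/96, P₂ = 3407/96

Market 1: 265 - 6P₁ - P₂ = 5P₁ → 11P₁ + P₂ = 265.
Market 2: 9P₂ + 3P₁ = 382.
Eliminating P₂: 9×(1) − 1×(2) gives 96P₁ = 2003, so P₁ = 2003/96.
Back-substitute into (2): P₂ = (382 − 3×2003/96) / 9 = 3407/96.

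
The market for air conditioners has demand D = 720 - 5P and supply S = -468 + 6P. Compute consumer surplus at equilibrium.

Equilibrium: 720 - 5P = -468 + 6P gives P* = 108, Q* = 180.
Demand choke price (D = 0): P = 144.
CS = ½(144 − 108)(180) = 3240.

Consumer surplus = 3240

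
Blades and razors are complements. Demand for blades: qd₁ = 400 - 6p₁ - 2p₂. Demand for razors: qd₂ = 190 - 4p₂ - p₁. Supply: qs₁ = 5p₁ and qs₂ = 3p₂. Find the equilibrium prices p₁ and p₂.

p₁ = 484/15, p₂ = 338/15

Market 1: 400 - 6p₁ - 2p₂ = 5p₁ → 11p₁ + 2p₂ = 400.
Market 2: 7p₂ + p₁ = 190.
Eliminating p₂: 7×(1) − 2×(2) gives 75p₁ = 2420, so p₁ = 484/15.
Back-substitute into (2): p₂ = (190 − 1×484/15) / 7 = 338/15.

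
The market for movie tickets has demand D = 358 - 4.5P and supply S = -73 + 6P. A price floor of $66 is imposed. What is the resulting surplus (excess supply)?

Equilibrium price would be P* = 862/21, so the floor at 66 binds.
At P = 66: D = 61, S = 323.
Surplus = 323 − 61 = 262.

Surplus = 262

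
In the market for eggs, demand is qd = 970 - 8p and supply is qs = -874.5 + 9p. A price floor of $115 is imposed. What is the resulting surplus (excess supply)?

Equilibrium price would be p* = 108.5, so the floor at 115 binds.
At p = 115: qd = 50, qs = 160.5.
Surplus = 160.5 − 50 = 110.5.

Surplus = 110.5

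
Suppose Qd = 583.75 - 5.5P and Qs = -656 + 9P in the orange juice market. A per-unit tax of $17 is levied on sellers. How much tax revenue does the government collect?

Pre-tax equilibrium: P* = 85.5, Q* = 113.5.
Tax on sellers shifts supply to Qs = -656 + 9(P − 17) = -809 + 9P.
583.75 - 5.5P = -809 + 9P gives buyer price Pb = 5571/58; sellers receive Ps = 5571/58 − 17 = 4585/58.
New quantity: Q = 583.75 − 5.5(5571/58) = 3217/58.
Revenue = 17 × 3217/58 = 54689/58.

Tax revenue = 54689/58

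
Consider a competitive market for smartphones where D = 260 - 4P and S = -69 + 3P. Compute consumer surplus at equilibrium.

Equilibrium: 260 - 4P = -69 + 3P gives P* = 47, Q* = 72.
Demand choke price (D = 0): P = 65.
CS = ½(65 − 47)(72) = 648.

Consumer surplus = 648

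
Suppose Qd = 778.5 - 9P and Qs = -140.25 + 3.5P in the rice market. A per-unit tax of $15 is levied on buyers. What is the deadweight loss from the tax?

Pre-tax equilibrium: P* = 73.5, Q* = 117.
Tax on buyers shifts demand to Qd = 778.5 − 9(P + 15) = 643.5 - 9P.
643.5 - 9P = -140.25 + 3.5P gives seller price Ps = 62.7; buyers pay Pb = 62.7 + 15 = 77.7.
New quantity: Q = 778.5 − 9(77.7) = 79.2.
DWL = ½ × 15 × (117 − 79.2) = 283.5.

Deadweight loss = 283.5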